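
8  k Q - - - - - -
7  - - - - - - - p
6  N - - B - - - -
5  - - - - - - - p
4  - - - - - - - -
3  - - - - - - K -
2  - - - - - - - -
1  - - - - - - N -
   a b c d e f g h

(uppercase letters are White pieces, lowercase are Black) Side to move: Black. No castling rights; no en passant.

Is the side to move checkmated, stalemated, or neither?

checkmate

Black to move; black king on a8.
In check: yes, from the white queen on b8.
King squares — a7: attacked by Qb8; b7: attacked by Qb8; b8: attacked by Na6.
Legal moves for Black: none.
In check with no legal moves → checkmate.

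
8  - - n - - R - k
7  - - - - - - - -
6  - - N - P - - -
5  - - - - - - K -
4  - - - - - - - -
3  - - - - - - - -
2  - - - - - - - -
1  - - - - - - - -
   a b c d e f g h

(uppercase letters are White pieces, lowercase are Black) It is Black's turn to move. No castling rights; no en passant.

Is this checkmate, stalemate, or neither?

neither

Black to move; black king on h8.
In check: yes, from the white rook on f8.
King squares — g7: available; h7: available; g8: attacked by Rf8.
Legal moves for Black: Kh7, Kg7.
Black is in check but has 2 legal moves → neither.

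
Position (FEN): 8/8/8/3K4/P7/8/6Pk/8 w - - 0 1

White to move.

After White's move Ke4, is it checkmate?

After Ke4: black king on h2; in check: no.
Black is not in check, so this cannot be checkmate.

no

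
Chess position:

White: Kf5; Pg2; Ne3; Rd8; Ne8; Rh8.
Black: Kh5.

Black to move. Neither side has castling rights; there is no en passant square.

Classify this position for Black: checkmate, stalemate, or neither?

Black to move; black king on h5.
In check: yes, from the white rook on h8.
King squares — g4: attacked by Ne3; h4: attacked by Rh8; g5: attacked by Kf5; g6: attacked by Kf5; h6: attacked by Rh8.
Legal moves for Black: none.
In check with no legal moves → checkmate.

checkmate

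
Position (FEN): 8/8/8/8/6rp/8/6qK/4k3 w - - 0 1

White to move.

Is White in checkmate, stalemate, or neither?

checkmate

White to move; white king on h2.
In check: yes, from the black queen on g2.
King squares — g1: attacked by Qg2; h1: attacked by Qg2; g2: attacked by Rg4; g3: attacked by Qg2; h3: attacked by Qg2.
Legal moves for White: none.
In check with no legal moves → checkmate.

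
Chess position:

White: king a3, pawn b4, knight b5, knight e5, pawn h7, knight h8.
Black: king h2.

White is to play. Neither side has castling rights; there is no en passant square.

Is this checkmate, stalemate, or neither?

neither

White to move; white king on a3.
In check: no.
Legal moves for White include: Nhf7, Nhg6, Nef7, Nd7, Neg6, Nc6, Ng4+, Nc4, Nf3+, Nd3, Nc7, Na7, Nd6, Nd4, Nc3, Ka4, Kb3, Kb2, ... (list truncated; more exist).
White has legal moves and is not in check → neither.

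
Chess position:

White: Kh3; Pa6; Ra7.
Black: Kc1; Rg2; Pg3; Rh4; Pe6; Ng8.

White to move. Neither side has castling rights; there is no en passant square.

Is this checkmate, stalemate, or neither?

White to move; white king on h3.
In check: yes, from the black rook on h4.
Legal moves for White: Kxh4, Kxg2.
White is in check but has 2 legal moves → neither.

neither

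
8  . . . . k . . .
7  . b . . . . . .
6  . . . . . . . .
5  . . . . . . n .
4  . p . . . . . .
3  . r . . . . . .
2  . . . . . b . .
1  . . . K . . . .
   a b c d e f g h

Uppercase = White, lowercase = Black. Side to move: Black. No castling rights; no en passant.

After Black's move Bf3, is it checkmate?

After Bf3: white king on d1; in check: yes, from the black bishop on f3.
White has 3 legal replies: Kd2, Kc2, Kc1.
In check but a legal move exists → not checkmate.

no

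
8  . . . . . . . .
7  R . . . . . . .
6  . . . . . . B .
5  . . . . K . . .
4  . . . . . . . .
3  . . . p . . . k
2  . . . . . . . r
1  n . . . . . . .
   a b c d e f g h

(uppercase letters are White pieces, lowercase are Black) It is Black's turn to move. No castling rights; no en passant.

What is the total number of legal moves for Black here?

15

Black to move; king on h3.
In check: no.
Legal moves: Kh4, Kg4, Kg3, Kg2, Rg2, Rf2, Re2+, Rd2, Rc2, Rb2, Ra2, Rh1, Nb3, Nc2, d2.
Count: 15.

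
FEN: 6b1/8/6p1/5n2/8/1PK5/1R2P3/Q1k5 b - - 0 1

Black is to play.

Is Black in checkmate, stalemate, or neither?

checkmate

Black to move; black king on c1.
In check: yes, from the white queen on a1.
King squares — b1: attacked by Qa1; d1: attacked by Qa1; b2: attacked by Qa1; c2: attacked by Rb2; d2: attacked by Rb2.
Legal moves for Black: none.
In check with no legal moves → checkmate.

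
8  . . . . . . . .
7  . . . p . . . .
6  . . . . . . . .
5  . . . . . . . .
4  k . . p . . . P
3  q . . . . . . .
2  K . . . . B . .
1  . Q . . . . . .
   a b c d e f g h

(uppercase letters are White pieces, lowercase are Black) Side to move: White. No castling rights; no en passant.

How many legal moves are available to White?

White to move; king on a2.
In check: yes, from the black queen on a3.
Legal moves: none.
Count: 0.

0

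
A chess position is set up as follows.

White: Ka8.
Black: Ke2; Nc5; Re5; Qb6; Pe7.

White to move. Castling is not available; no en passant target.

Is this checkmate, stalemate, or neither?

White to move; white king on a8.
In check: no.
King squares — a7: attacked by Qb6; b7: attacked by Nc5; b8: attacked by Qb6.
Legal moves for White: none.
Not in check and no legal moves → stalemate.

stalemate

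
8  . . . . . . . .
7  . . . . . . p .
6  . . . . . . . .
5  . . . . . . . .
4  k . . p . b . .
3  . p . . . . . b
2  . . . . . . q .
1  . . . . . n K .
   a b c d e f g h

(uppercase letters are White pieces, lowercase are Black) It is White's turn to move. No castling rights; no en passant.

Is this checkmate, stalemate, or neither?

White to move; white king on g1.
In check: yes, from the black queen on g2.
King squares — f1: attacked by Qg2; h1: attacked by Qg2; f2: attacked by Qg2; g2: attacked by Bh3; h2: attacked by Nf1.
Legal moves for White: none.
In check with no legal moves → checkmate.

checkmate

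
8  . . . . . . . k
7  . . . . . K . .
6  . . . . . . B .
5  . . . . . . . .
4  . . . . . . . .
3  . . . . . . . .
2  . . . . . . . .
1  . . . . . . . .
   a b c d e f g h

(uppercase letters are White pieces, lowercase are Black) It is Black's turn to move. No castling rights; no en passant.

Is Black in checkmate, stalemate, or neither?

Black to move; black king on h8.
In check: no.
King squares — g7: attacked by Kf7; h7: attacked by Bg6; g8: attacked by Kf7.
Legal moves for Black: none.
Not in check and no legal moves → stalemate.

stalemate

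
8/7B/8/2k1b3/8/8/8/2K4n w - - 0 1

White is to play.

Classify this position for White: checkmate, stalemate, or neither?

neither

White to move; white king on c1.
In check: no.
Legal moves for White: Bg8, Bg6, Bf5, Be4, Bd3, Bc2, Bb1, Kd2, Kc2, Kd1, Kb1.
White has 11 legal moves and is not in check → neither.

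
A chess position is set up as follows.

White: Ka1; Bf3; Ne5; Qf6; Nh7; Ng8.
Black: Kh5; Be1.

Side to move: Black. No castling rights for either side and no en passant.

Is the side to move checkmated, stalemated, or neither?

checkmate

Black to move; black king on h5.
In check: yes, from the white bishop on f3.
King squares — g4: attacked by Bf3; h4: attacked by Qf6; g5: attacked by Qf6; g6: attacked by Ne5; h6: attacked by Qf6.
Legal moves for Black: none.
In check with no legal moves → checkmate.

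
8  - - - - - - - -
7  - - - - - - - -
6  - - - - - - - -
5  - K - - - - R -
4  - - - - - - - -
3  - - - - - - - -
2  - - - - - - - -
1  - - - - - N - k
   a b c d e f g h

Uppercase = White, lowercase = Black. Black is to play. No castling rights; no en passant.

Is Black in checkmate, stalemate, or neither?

stalemate

Black to move; black king on h1.
In check: no.
King squares — g1: attacked by Rg5; g2: attacked by Rg5; h2: attacked by Nf1.
Legal moves for Black: none.
Not in check and no legal moves → stalemate.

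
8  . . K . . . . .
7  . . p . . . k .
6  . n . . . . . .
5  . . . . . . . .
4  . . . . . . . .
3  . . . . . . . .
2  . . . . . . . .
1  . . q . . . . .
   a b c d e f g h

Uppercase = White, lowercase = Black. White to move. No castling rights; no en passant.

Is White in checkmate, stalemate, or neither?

neither

White to move; white king on c8.
In check: yes, from the black knight on b6.
Legal moves for White: Kd8, Kb8, Kb7.
White is in check but has 3 legal moves → neither.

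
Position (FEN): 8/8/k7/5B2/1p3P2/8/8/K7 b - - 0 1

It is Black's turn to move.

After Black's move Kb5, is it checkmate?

After Kb5: white king on a1; in check: no.
White is not in check, so this cannot be checkmate.

no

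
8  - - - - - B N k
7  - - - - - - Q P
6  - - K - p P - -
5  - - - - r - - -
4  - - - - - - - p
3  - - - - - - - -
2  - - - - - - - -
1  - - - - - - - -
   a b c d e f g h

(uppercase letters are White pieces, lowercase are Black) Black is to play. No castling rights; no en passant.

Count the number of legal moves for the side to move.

0

Black to move; king on h8.
In check: yes, from the white queen on g7.
Legal moves: none.
Count: 0.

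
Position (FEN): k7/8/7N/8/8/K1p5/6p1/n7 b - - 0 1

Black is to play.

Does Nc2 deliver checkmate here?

After Nc2: white king on a3; in check: yes, from the black knight on c2.
White has 3 legal replies: Ka4, Kb3, Ka2.
In check but a legal move exists → not checkmate.

no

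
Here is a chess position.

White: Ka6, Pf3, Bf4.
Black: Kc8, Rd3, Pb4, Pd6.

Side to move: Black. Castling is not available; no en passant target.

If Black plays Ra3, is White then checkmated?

no

After Ra3: white king on a6; in check: yes, from the black rook on a3.
White has 2 legal replies: Kb6, Kb5.
In check but a legal move exists → not checkmate.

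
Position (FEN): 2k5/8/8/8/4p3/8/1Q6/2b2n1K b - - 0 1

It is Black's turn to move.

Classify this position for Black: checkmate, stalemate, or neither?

Black to move; black king on c8.
In check: no.
Legal moves for Black: Kd8, Kd7, Kc7, Ng3+, Ne3, Nh2, Nd2, Bh6, Bg5, Bf4, Be3, Bd2, Bxb2, e3.
Black has 14 legal moves and is not in check → neither.

neither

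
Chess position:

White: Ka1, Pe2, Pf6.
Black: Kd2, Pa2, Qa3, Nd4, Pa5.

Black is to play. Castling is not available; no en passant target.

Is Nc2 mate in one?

After Nc2: white king on a1; in check: yes, from the black knight on c2.
King squares — b1: attacked by Pa2; a2: attacked by Qa3; b2: attacked by Qa3.
White has no legal moves → checkmate.

yes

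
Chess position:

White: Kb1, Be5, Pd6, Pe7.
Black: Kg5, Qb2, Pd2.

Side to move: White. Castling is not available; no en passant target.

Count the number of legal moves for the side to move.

White to move; king on b1.
In check: yes, from the black queen on b2.
Legal moves: Kxb2, Bxb2.
Count: 2.

2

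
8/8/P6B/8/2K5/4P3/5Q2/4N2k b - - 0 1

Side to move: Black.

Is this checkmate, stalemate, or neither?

stalemate

Black to move; black king on h1.
In check: no.
King squares — g1: attacked by Qf2; g2: attacked by Ne1; h2: attacked by Qf2.
Legal moves for Black: none.
Not in check and no legal moves → stalemate.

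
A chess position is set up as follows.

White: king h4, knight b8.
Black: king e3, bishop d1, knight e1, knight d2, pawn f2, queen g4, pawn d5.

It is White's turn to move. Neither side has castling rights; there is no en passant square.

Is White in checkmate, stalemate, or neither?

checkmate

White to move; white king on h4.
In check: yes, from the black queen on g4.
King squares — g3: attacked by Qg4; h3: attacked by Qg4; g4: attacked by Bd1; g5: attacked by Qg4; h5: attacked by Qg4.
Legal moves for White: none.
In check with no legal moves → checkmate.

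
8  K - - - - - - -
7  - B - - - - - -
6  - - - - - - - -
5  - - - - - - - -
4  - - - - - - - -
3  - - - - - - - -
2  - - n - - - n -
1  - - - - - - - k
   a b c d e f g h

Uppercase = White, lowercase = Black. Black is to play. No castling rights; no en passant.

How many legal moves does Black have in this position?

Black to move; king on h1.
In check: no.
Legal moves: Nd4, Nb4, Ne3, Na3, Ne1, Na1, Kh2, Kg1.
Count: 8.

8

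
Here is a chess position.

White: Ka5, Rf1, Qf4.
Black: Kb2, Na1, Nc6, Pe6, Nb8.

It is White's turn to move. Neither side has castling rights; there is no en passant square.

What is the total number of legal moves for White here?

3

White to move; king on a5.
In check: yes, from the black knight on c6.
Legal moves: Kb6, Kb5, Ka4.
Count: 3.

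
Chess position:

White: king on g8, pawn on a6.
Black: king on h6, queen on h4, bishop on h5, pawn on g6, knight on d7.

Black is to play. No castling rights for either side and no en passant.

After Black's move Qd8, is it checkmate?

After Qd8: white king on g8; in check: yes, from the black queen on d8.
White has 1 legal reply: Kf7.
In check but a legal move exists → not checkmate.

no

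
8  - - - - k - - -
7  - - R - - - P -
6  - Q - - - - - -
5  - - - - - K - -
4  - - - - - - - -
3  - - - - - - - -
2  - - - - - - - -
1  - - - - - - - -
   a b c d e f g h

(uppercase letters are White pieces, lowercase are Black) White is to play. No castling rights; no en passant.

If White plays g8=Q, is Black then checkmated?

After g8=Q: black king on e8; in check: yes, from the white queen on g8.
King squares — d7: attacked by Rc7; e7: attacked by Rc7; f7: attacked by Rc7; d8: attacked by Qg8; f8: attacked by Qg8.
Black has no legal moves → checkmate.

yes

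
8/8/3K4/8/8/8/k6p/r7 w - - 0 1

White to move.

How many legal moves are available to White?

White to move; king on d6.
In check: no.
Legal moves: Ke7, Kd7, Kc7, Ke6, Kc6, Ke5, Kd5, Kc5.
Count: 8.

8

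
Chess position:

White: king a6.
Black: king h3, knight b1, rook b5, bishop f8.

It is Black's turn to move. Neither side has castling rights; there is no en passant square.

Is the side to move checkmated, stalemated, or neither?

neither

Black to move; black king on h3.
In check: no.
Legal moves for Black include: Bg7, Be7, Bh6, Bd6, Bc5, Bb4, Ba3, Rb8, Rb7, Rb6+, Rh5, Rg5, Rf5, Re5, Rd5, Rc5, Ra5+, Rb4, ... (list truncated; more exist).
Black has legal moves and is not in check → neither.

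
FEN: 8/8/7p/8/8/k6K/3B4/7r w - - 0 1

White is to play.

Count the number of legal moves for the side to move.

White to move; king on h3.
In check: yes, from the black rook on h1.
Legal moves: Kg4, Kg3, Kg2.
Count: 3.

3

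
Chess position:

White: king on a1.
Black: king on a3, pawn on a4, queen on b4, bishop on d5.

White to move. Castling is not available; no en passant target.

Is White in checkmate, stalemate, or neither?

stalemate

White to move; white king on a1.
In check: no.
King squares — b1: attacked by Qb4; a2: attacked by Ka3; b2: attacked by Ka3.
Legal moves for White: none.
Not in check and no legal moves → stalemate.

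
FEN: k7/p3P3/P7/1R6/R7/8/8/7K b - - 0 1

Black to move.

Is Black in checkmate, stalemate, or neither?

stalemate

Black to move; black king on a8.
In check: no.
King squares — a7: own pawn; b7: attacked by Rb5; b8: attacked by Rb5.
Legal moves for Black: none.
Not in check and no legal moves → stalemate.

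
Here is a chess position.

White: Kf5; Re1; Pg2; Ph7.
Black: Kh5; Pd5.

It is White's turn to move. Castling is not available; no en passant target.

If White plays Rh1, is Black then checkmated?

yes

After Rh1: black king on h5; in check: yes, from the white rook on h1.
King squares — g4: attacked by Kf5; h4: attacked by Rh1; g5: attacked by Kf5; g6: attacked by Kf5; h6: attacked by Rh1.
Black has no legal moves → checkmate.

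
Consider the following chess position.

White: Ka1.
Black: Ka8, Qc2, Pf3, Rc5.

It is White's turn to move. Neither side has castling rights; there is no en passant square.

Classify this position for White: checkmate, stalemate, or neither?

stalemate

White to move; white king on a1.
In check: no.
King squares — b1: attacked by Qc2; a2: attacked by Qc2; b2: attacked by Qc2.
Legal moves for White: none.
Not in check and no legal moves → stalemate.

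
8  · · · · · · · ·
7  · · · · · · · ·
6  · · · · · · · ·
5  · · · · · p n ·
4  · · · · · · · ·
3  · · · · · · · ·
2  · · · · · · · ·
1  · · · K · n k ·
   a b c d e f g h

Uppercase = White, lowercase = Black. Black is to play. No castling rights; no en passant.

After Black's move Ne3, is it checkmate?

After Ne3: white king on d1; in check: yes, from the black knight on e3.
White has 4 legal replies: Ke2, Kd2, Ke1, Kc1.
In check but a legal move exists → not checkmate.

no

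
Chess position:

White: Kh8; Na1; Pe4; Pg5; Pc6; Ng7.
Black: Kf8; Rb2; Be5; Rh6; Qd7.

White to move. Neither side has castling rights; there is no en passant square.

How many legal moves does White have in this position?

White to move; king on h8.
In check: yes, from the black rook on h6.
Legal moves: gxh6.
Count: 1.

1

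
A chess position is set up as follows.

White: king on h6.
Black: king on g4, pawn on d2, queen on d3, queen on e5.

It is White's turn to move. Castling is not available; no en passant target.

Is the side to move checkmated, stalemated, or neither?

White to move; white king on h6.
In check: no.
King squares — g5: attacked by Kg4; h5: attacked by Kg4; g6: attacked by Qd3; g7: attacked by Qe5; h7: attacked by Qd3.
Legal moves for White: none.
Not in check and no legal moves → stalemate.

stalemate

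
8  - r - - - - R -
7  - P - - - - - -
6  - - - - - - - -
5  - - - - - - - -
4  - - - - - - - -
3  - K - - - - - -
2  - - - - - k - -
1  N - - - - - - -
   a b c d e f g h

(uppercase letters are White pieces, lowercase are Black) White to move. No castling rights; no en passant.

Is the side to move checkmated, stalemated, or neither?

White to move; white king on b3.
In check: no.
Legal moves for White include: Rh8, Rf8+, Re8, Rd8, Rc8, Rxb8, Rg7, Rg6, Rg5, Rg4, Rg3, Rg2+, Rg1, Kc4, Kb4, Ka4, Kc3, Ka3, ... (list truncated; more exist).
White has legal moves and is not in check → neither.

neither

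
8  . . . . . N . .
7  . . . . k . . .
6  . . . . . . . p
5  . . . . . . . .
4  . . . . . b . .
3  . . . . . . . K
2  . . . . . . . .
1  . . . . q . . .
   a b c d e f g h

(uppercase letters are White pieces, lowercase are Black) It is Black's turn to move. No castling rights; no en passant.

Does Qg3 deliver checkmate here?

yes

After Qg3: white king on h3; in check: yes, from the black queen on g3.
King squares — g2: attacked by Qg3; h2: attacked by Qg3; g3: attacked by Bf4; g4: attacked by Qg3; h4: attacked by Qg3.
White has no legal moves → checkmate.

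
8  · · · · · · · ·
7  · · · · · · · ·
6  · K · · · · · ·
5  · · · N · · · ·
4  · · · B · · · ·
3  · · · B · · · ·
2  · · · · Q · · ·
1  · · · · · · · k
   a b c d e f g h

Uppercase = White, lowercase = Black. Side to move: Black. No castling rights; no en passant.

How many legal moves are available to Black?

0

Black to move; king on h1.
In check: no.
Legal moves: none.
Count: 0.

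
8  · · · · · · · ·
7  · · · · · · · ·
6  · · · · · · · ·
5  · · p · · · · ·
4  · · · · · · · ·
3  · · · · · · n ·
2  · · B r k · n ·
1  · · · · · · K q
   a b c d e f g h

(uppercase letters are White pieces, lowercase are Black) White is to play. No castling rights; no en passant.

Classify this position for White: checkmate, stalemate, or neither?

White to move; white king on g1.
In check: yes, from the black queen on h1.
King squares — f1: attacked by Qh1; h1: attacked by Ng3; f2: attacked by Ke2; g2: attacked by Qh1; h2: attacked by Qh1.
Legal moves for White: none.
In check with no legal moves → checkmate.

checkmate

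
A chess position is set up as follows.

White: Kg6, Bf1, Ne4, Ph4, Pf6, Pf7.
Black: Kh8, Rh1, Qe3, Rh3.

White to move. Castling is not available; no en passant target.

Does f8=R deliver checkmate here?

After f8=R: black king on h8; in check: yes, from the white rook on f8.
King squares — g7: attacked by Pf6; h7: attacked by Kg6; g8: attacked by Rf8.
Black has no legal moves → checkmate.

yes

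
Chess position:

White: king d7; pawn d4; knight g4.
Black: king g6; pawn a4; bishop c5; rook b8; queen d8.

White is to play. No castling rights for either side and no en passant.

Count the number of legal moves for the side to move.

White to move; king on d7.
In check: yes, from the black queen on d8.
Legal moves: Ke6, Kc6.
Count: 2.

2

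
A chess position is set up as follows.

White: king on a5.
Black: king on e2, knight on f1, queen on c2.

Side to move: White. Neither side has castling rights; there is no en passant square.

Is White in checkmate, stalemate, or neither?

White to move; white king on a5.
In check: no.
Legal moves for White: Kb6, Ka6, Kb5, Kb4.
White has 4 legal moves and is not in check → neither.

neither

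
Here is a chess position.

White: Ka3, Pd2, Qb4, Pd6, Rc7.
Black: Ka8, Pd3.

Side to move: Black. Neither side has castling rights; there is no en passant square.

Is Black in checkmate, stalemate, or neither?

stalemate

Black to move; black king on a8.
In check: no.
King squares — a7: attacked by Rc7; b7: attacked by Qb4; b8: attacked by Qb4.
Legal moves for Black: none.
Not in check and no legal moves → stalemate.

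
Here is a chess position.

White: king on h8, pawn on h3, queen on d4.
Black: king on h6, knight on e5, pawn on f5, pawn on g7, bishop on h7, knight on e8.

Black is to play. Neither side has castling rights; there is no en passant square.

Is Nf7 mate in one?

After Nf7: white king on h8; in check: yes, from the black knight on f7.
King squares — g7: attacked by Kh6; h7: attacked by Kh6; g8: attacked by Bh7.
White has no legal moves → checkmate.

yes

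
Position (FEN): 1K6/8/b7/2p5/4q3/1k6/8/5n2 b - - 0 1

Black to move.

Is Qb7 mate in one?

yes

After Qb7: white king on b8; in check: yes, from the black queen on b7.
King squares — a7: attacked by Qb7; b7: attacked by Ba6; c7: attacked by Qb7; a8: attacked by Qb7; c8: attacked by Qb7.
White has no legal moves → checkmate.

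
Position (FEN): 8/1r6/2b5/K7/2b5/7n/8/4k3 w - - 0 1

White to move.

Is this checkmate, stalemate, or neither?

stalemate

White to move; white king on a5.
In check: no.
King squares — a4: attacked by Bc6; b4: attacked by Rb7; b5: attacked by Bc4; a6: attacked by Bc4; b6: attacked by Rb7.
Legal moves for White: none.
Not in check and no legal moves → stalemate.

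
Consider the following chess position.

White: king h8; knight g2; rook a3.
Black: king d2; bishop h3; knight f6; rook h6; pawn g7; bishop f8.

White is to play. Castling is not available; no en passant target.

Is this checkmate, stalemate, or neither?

White to move; white king on h8.
In check: yes, from the black rook on h6.
King squares — g7: attacked by Bf8; h7: attacked by Nf6; g8: attacked by Nf6.
Legal moves for White: none.
In check with no legal moves → checkmate.

checkmate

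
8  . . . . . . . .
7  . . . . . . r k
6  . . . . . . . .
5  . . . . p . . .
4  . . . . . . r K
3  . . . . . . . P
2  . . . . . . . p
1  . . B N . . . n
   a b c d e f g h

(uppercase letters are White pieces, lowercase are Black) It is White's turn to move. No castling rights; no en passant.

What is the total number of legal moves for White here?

2

White to move; king on h4.
In check: yes, from the black rook on g4.
Legal moves: Kh5, hxg4.
Count: 2.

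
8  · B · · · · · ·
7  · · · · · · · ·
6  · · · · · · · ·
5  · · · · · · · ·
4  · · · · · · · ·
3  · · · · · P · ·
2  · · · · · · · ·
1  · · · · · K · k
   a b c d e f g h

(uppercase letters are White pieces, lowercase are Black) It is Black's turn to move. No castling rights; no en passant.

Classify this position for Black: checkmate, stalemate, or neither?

Black to move; black king on h1.
In check: no.
King squares — g1: attacked by Kf1; g2: attacked by Kf1; h2: attacked by Bb8.
Legal moves for Black: none.
Not in check and no legal moves → stalemate.

stalemate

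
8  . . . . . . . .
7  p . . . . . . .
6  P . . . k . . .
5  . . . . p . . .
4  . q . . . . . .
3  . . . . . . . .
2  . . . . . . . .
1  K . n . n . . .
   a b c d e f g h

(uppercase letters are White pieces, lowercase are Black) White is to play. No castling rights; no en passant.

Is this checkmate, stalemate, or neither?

stalemate

White to move; white king on a1.
In check: no.
King squares — b1: attacked by Qb4; a2: attacked by Nc1; b2: attacked by Qb4.
Legal moves for White: none.
Not in check and no legal moves → stalemate.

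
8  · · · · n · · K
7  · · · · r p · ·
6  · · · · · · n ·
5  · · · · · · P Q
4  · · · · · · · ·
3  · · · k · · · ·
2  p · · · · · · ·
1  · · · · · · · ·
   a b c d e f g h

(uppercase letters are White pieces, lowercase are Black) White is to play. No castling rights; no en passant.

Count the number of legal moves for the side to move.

3

White to move; king on h8.
In check: yes, from the black knight on g6.
Legal moves: Kg8, Kh7, Qxg6+.
Count: 3.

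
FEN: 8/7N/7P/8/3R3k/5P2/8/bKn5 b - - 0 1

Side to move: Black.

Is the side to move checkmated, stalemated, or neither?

Black to move; black king on h4.
In check: yes, from the white rook on d4.
Legal moves for Black: Kh5, Kh3, Kg3, Bxd4.
Black is in check but has 4 legal moves → neither.

neither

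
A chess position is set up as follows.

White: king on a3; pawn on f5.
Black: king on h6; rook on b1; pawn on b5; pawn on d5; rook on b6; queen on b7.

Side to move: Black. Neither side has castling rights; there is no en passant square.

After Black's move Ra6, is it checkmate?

yes

After Ra6: white king on a3; in check: yes, from the black rook on a6.
King squares — a2: attacked by Ra6; b2: attacked by Rb1; b3: attacked by Rb1; a4: attacked by Pb5; b4: attacked by Rb1.
White has no legal moves → checkmate.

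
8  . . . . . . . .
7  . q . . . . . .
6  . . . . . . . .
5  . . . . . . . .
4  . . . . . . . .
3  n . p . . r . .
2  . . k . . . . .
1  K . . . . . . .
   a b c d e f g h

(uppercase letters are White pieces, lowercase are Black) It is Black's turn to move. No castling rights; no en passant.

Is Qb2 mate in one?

yes

After Qb2: white king on a1; in check: yes, from the black queen on b2.
King squares — b1: attacked by Qb2; a2: attacked by Qb2; b2: attacked by Kc2.
White has no legal moves → checkmate.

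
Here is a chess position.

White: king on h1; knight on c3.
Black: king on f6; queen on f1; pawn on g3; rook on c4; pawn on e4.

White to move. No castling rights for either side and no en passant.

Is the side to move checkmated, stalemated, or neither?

White to move; white king on h1.
In check: yes, from the black queen on f1.
King squares — g1: attacked by Qf1; g2: attacked by Qf1; h2: attacked by Pg3.
Legal moves for White: none.
In check with no legal moves → checkmate.

checkmate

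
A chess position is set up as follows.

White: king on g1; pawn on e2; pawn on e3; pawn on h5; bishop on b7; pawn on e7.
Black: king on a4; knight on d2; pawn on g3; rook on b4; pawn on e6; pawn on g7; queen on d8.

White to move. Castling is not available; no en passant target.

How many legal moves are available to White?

21

White to move; king on g1.
In check: no.
Legal moves: Bc8, Ba8, Bc6+, Ba6, Bd5, Be4, Bf3, Bg2, Bh1, Kg2, Kh1, exd8=Q, exd8=R, exd8=B, exd8=N, e8=Q+, e8=R, e8=B+, e8=N, h6, e4.
Count: 21.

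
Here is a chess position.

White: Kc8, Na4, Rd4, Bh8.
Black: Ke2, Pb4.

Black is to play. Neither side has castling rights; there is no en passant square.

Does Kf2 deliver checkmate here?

no

After Kf2: white king on c8; in check: no.
White is not in check, so this cannot be checkmate.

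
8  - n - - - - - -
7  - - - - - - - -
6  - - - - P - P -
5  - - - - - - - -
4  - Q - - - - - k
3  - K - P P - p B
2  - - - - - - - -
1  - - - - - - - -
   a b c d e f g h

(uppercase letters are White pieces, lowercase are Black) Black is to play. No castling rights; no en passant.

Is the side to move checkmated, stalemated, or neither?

neither

Black to move; black king on h4.
In check: yes, from the white queen on b4.
King squares — g3: own pawn; h3: available; g4: attacked by Bh3; g5: available; h5: available.
Legal moves for Black: Kh5, Kg5, Kxh3.
Black is in check but has 3 legal moves → neither.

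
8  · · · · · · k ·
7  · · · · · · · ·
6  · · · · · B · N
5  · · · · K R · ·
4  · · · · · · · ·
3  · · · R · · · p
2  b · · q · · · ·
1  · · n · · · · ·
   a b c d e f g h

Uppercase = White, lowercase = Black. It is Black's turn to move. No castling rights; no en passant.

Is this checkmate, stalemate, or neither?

neither

Black to move; black king on g8.
In check: yes, from the white knight on h6.
Legal moves for Black: Kf8, Kh7, Qxh6.
Black is in check but has 3 legal moves → neither.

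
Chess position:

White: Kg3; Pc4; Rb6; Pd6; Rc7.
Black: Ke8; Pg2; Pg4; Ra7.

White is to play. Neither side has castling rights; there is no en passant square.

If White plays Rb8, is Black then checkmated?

yes

After Rb8: black king on e8; in check: yes, from the white rook on b8.
King squares — d7: attacked by Rc7; e7: attacked by Pd6; f7: attacked by Rc7; d8: attacked by Rb8; f8: attacked by Rb8.
Black has no legal moves → checkmate.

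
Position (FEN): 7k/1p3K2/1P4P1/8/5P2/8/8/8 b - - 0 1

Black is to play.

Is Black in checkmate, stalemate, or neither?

Black to move; black king on h8.
In check: no.
King squares — g7: attacked by Kf7; h7: attacked by Pg6; g8: attacked by Kf7.
Legal moves for Black: none.
Not in check and no legal moves → stalemate.

stalemate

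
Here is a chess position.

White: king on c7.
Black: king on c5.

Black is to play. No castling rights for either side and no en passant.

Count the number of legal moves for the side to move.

Black to move; king on c5.
In check: no.
Legal moves: Kd5, Kb5, Kd4, Kc4, Kb4.
Count: 5.

5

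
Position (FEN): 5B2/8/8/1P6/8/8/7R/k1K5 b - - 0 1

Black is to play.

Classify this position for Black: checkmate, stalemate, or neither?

stalemate

Black to move; black king on a1.
In check: no.
King squares — b1: attacked by Kc1; a2: attacked by Rh2; b2: attacked by Kc1.
Legal moves for Black: none.
Not in check and no legal moves → stalemate.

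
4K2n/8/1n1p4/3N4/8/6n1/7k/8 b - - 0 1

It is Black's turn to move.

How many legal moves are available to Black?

18

Black to move; king on h2.
In check: no.
Legal moves: Nf7, Ng6, Nc8, Na8, Nd7, Nxd5, Nc4, Na4, Nh5, Nf5, Ne4, Ne2, Nh1, Nf1, Kh3, Kg2, Kh1, Kg1.
Count: 18.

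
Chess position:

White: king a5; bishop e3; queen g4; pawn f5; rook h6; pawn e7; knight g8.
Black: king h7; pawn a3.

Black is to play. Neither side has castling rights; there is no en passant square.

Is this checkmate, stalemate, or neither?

Black to move; black king on h7.
In check: yes, from the white rook on h6.
King squares — g6: attacked by Qg4; h6: attacked by Be3; g7: attacked by Qg4; g8: attacked by Qg4; h8: attacked by Rh6.
Legal moves for Black: none.
In check with no legal moves → checkmate.

checkmate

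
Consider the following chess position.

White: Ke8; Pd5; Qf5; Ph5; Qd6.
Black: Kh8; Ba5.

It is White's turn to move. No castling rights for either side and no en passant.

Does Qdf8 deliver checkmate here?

yes

After Qdf8: black king on h8; in check: yes, from the white queen on f8.
King squares — g7: attacked by Qf8; h7: attacked by Qf5; g8: attacked by Qf8.
Black has no legal moves → checkmate.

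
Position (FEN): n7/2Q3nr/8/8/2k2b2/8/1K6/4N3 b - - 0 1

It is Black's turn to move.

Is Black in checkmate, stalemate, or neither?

Black to move; black king on c4.
In check: yes, from the white queen on c7.
Legal moves for Black: Kd5, Kb5, Kd4, Kb4, Nxc7, Bxc7.
Black is in check but has 6 legal moves → neither.

neither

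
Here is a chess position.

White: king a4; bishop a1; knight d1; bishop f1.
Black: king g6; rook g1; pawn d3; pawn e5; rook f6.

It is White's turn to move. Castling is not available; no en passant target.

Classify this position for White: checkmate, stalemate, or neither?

White to move; white king on a4.
In check: no.
Legal moves for White: Kb5, Ka5, Kb4, Kb3, Ka3, Bh3, Bxd3+, Bg2, Be2, Ne3, Nc3, Nf2, Nb2, Bxe5, Bd4, Bc3, Bb2.
White has 17 legal moves and is not in check → neither.

neither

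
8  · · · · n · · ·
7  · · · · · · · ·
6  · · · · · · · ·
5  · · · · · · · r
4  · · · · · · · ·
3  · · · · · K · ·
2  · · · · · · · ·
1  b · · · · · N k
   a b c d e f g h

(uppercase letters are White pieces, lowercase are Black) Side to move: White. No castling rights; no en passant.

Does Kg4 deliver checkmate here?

After Kg4: black king on h1; in check: no.
Black is not in check, so this cannot be checkmate.

no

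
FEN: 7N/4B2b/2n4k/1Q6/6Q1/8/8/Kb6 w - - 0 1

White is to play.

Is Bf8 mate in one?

After Bf8: black king on h6; in check: yes, from the white bishop on f8.
King squares — g5: attacked by Qg4; h5: attacked by Qg4; g6: attacked by Qg4; g7: attacked by Qg4; h7: own bishop.
Black has no legal moves → checkmate.

yes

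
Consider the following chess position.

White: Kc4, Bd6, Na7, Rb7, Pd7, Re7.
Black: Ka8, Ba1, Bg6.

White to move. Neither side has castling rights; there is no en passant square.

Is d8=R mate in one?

yes

After d8=R: black king on a8; in check: yes, from the white rook on d8.
King squares — a7: attacked by Rb7; b7: attacked by Re7; b8: attacked by Bd6.
Black has no legal moves → checkmate.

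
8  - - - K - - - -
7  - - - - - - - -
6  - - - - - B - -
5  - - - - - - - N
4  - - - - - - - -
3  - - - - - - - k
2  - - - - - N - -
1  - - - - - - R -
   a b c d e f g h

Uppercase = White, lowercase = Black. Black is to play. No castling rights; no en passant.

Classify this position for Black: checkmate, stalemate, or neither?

neither

Black to move; black king on h3.
In check: yes, from the white knight on f2.
Legal moves for Black: Kh2.
Black is in check but has 1 legal move → neither.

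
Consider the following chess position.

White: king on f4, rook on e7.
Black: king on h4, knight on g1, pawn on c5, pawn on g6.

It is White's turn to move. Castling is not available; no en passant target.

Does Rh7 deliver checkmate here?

After Rh7: black king on h4; in check: yes, from the white rook on h7.
King squares — g3: attacked by Kf4; h3: attacked by Rh7; g4: attacked by Kf4; g5: attacked by Kf4; h5: attacked by Rh7.
Black has no legal moves → checkmate.

yes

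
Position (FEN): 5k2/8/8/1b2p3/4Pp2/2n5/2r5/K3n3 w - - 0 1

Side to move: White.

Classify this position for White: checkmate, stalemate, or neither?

White to move; white king on a1.
In check: no.
King squares — b1: attacked by Nc3; a2: attacked by Rc2; b2: attacked by Rc2.
Legal moves for White: none.
Not in check and no legal moves → stalemate.

stalemate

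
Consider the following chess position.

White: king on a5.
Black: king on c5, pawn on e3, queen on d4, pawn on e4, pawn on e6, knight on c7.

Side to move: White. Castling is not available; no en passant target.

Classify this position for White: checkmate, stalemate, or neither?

White to move; white king on a5.
In check: no.
King squares — a4: attacked by Qd4; b4: attacked by Qd4; b5: attacked by Kc5; a6: attacked by Nc7; b6: attacked by Kc5.
Legal moves for White: none.
Not in check and no legal moves → stalemate.

stalemate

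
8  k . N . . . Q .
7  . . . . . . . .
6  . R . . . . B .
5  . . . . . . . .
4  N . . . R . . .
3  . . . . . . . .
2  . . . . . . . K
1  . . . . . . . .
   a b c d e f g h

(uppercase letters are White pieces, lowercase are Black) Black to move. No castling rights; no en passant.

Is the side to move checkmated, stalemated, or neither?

Black to move; black king on a8.
In check: no.
King squares — a7: attacked by Nc8; b7: attacked by Rb6; b8: attacked by Rb6.
Legal moves for Black: none.
Not in check and no legal moves → stalemate.

stalemate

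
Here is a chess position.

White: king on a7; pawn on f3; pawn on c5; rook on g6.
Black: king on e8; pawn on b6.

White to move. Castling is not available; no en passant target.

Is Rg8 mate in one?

After Rg8: black king on e8; in check: yes, from the white rook on g8.
Black has 3 legal replies: Kf7, Ke7, Kd7.
In check but a legal move exists → not checkmate.

no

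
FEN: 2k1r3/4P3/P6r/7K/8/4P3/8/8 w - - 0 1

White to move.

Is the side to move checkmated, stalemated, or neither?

White to move; white king on h5.
In check: yes, from the black rook on h6.
Legal moves for White: Kxh6, Kg5, Kg4.
White is in check but has 3 legal moves → neither.

neither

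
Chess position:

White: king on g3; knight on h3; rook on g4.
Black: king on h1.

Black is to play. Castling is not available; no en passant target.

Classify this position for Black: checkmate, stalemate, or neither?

Black to move; black king on h1.
In check: no.
King squares — g1: attacked by Nh3; g2: attacked by Kg3; h2: attacked by Kg3.
Legal moves for Black: none.
Not in check and no legal moves → stalemate.

stalemate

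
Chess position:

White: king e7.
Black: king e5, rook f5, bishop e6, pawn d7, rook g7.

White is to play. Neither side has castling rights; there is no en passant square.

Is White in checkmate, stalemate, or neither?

neither

White to move; white king on e7.
In check: yes, from the black rook on g7.
King squares — d6: attacked by Ke5; e6: attacked by Ke5; f6: attacked by Ke5; d7: attacked by Be6; f7: attacked by Rf5; d8: available; e8: available; f8: attacked by Rf5.
Legal moves for White: Ke8, Kd8.
White is in check but has 2 legal moves → neither.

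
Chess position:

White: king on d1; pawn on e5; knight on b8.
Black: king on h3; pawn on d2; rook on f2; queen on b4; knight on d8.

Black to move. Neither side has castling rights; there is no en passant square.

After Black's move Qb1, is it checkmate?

After Qb1: white king on d1; in check: yes, from the black queen on b1.
King squares — c1: attacked by Qb1; e1: attacked by Qb1; c2: attacked by Qb1; d2: attacked by Rf2; e2: attacked by Rf2.
White has no legal moves → checkmate.

yes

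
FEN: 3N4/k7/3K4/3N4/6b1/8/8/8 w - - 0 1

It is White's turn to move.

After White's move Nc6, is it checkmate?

After Nc6: black king on a7; in check: yes, from the white knight on c6.
Black has 3 legal replies: Ka8, Kb7, Ka6.
In check but a legal move exists → not checkmate.

no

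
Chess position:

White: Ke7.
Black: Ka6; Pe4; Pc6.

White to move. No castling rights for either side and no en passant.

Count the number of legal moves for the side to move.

White to move; king on e7.
In check: no.
Legal moves: Kf8, Ke8, Kd8, Kf7, Kd7, Kf6, Ke6, Kd6.
Count: 8.

8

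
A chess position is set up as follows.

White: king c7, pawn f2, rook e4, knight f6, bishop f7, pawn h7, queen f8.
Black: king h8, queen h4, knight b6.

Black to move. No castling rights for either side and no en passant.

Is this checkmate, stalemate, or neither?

checkmate

Black to move; black king on h8.
In check: yes, from the white queen on f8.
King squares — g7: attacked by Qf8; h7: attacked by Nf6; g8: attacked by Nf6.
Legal moves for Black: none.
In check with no legal moves → checkmate.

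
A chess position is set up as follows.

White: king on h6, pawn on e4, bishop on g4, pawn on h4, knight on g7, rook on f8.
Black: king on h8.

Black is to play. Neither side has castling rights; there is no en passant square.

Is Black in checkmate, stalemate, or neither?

Black to move; black king on h8.
In check: yes, from the white rook on f8.
King squares — g7: attacked by Kh6; h7: attacked by Kh6; g8: attacked by Rf8.
Legal moves for Black: none.
In check with no legal moves → checkmate.

checkmate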